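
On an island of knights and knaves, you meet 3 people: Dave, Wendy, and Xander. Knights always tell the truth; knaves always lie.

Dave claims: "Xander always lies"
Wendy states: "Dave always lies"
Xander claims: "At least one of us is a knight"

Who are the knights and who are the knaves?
Dave is a knave.
Wendy is a knight.
Xander is a knight.

Verification:
- Dave (knave) says "Xander always lies" - this is FALSE (a lie) because Xander is a knight.
- Wendy (knight) says "Dave always lies" - this is TRUE because Dave is a knave.
- Xander (knight) says "At least one of us is a knight" - this is TRUE because Wendy and Xander are knights.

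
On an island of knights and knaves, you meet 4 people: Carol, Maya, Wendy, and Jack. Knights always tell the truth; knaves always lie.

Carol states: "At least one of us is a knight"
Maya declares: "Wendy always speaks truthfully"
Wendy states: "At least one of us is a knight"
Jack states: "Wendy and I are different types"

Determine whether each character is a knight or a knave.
Carol is a knave.
Maya is a knave.
Wendy is a knave.
Jack is a knave.

Verification:
- Carol (knave) says "At least one of us is a knight" - this is FALSE (a lie) because no one is a knight.
- Maya (knave) says "Wendy always speaks truthfully" - this is FALSE (a lie) because Wendy is a knave.
- Wendy (knave) says "At least one of us is a knight" - this is FALSE (a lie) because no one is a knight.
- Jack (knave) says "Wendy and I are different types" - this is FALSE (a lie) because Jack is a knave and Wendy is a knave.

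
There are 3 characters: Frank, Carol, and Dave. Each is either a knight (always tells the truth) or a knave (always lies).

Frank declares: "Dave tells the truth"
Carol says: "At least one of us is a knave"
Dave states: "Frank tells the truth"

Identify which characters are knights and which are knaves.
Frank is a knave.
Carol is a knight.
Dave is a knave.

Verification:
- Frank (knave) says "Dave tells the truth" - this is FALSE (a lie) because Dave is a knave.
- Carol (knight) says "At least one of us is a knave" - this is TRUE because Frank and Dave are knaves.
- Dave (knave) says "Frank tells the truth" - this is FALSE (a lie) because Frank is a knave.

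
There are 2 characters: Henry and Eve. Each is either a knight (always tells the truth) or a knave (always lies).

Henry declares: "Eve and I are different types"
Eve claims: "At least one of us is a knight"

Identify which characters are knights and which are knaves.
Henry is a knave.
Eve is a knave.

Verification:
- Henry (knave) says "Eve and I are different types" - this is FALSE (a lie) because Henry is a knave and Eve is a knave.
- Eve (knave) says "At least one of us is a knight" - this is FALSE (a lie) because no one is a knight.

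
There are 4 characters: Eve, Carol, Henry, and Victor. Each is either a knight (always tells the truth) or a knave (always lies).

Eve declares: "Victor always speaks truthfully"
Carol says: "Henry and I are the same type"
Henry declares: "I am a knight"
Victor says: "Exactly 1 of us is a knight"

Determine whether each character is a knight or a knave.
Eve is a knave.
Carol is a knight.
Henry is a knight.
Victor is a knave.

Verification:
- Eve (knave) says "Victor always speaks truthfully" - this is FALSE (a lie) because Victor is a knave.
- Carol (knight) says "Henry and I are the same type" - this is TRUE because Carol is a knight and Henry is a knight.
- Henry (knight) says "I am a knight" - this is TRUE because Henry is a knight.
- Victor (knave) says "Exactly 1 of us is a knight" - this is FALSE (a lie) because there are 2 knights.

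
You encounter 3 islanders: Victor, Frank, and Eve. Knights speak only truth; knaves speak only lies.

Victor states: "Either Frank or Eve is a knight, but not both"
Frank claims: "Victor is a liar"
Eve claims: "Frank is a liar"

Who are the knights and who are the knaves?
Victor is a knight.
Frank is a knave.
Eve is a knight.

Verification:
- Victor (knight) says "Either Frank or Eve is a knight, but not both" - this is TRUE because Frank is a knave and Eve is a knight.
- Frank (knave) says "Victor is a liar" - this is FALSE (a lie) because Victor is a knight.
- Eve (knight) says "Frank is a liar" - this is TRUE because Frank is a knave.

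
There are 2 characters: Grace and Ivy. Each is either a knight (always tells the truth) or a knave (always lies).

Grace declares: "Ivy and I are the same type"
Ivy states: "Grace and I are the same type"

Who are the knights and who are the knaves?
Grace is a knight.
Ivy is a knight.

Verification:
- Grace (knight) says "Ivy and I are the same type" - this is TRUE because Grace is a knight and Ivy is a knight.
- Ivy (knight) says "Grace and I are the same type" - this is TRUE because Ivy is a knight and Grace is a knight.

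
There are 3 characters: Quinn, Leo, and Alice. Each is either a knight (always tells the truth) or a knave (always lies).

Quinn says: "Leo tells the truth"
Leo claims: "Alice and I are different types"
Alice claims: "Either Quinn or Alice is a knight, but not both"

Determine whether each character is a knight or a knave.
Quinn is a knave.
Leo is a knave.
Alice is a knave.

Verification:
- Quinn (knave) says "Leo tells the truth" - this is FALSE (a lie) because Leo is a knave.
- Leo (knave) says "Alice and I are different types" - this is FALSE (a lie) because Leo is a knave and Alice is a knave.
- Alice (knave) says "Either Quinn or Alice is a knight, but not both" - this is FALSE (a lie) because Quinn is a knave and Alice is a knave.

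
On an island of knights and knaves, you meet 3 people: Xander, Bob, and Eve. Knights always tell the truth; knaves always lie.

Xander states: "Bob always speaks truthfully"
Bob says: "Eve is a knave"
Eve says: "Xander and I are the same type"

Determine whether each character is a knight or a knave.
Xander is a knight.
Bob is a knight.
Eve is a knave.

Verification:
- Xander (knight) says "Bob always speaks truthfully" - this is TRUE because Bob is a knight.
- Bob (knight) says "Eve is a knave" - this is TRUE because Eve is a knave.
- Eve (knave) says "Xander and I are the same type" - this is FALSE (a lie) because Eve is a knave and Xander is a knight.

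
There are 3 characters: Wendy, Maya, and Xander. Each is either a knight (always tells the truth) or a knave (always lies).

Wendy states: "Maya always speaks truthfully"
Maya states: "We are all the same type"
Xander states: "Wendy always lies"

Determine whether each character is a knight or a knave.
Wendy is a knave.
Maya is a knave.
Xander is a knight.

Verification:
- Wendy (knave) says "Maya always speaks truthfully" - this is FALSE (a lie) because Maya is a knave.
- Maya (knave) says "We are all the same type" - this is FALSE (a lie) because Xander is a knight and Wendy and Maya are knaves.
- Xander (knight) says "Wendy always lies" - this is TRUE because Wendy is a knave.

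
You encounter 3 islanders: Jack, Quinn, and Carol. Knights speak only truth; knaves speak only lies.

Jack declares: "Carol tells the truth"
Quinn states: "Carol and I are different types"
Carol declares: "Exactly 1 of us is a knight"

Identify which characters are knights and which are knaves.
Jack is a knave.
Quinn is a knave.
Carol is a knave.

Verification:
- Jack (knave) says "Carol tells the truth" - this is FALSE (a lie) because Carol is a knave.
- Quinn (knave) says "Carol and I are different types" - this is FALSE (a lie) because Quinn is a knave and Carol is a knave.
- Carol (knave) says "Exactly 1 of us is a knight" - this is FALSE (a lie) because there are 0 knights.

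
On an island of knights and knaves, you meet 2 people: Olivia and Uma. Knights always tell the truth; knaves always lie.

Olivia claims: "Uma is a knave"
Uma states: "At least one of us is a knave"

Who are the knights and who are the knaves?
Olivia is a knave.
Uma is a knight.

Verification:
- Olivia (knave) says "Uma is a knave" - this is FALSE (a lie) because Uma is a knight.
- Uma (knight) says "At least one of us is a knave" - this is TRUE because Olivia is a knave.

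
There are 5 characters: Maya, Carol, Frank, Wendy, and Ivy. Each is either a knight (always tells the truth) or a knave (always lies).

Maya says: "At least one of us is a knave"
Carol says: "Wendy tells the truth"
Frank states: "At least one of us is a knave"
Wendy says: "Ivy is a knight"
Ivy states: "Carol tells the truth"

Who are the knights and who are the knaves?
Maya is a knight.
Carol is a knave.
Frank is a knight.
Wendy is a knave.
Ivy is a knave.

Verification:
- Maya (knight) says "At least one of us is a knave" - this is TRUE because Carol, Wendy, and Ivy are knaves.
- Carol (knave) says "Wendy tells the truth" - this is FALSE (a lie) because Wendy is a knave.
- Frank (knight) says "At least one of us is a knave" - this is TRUE because Carol, Wendy, and Ivy are knaves.
- Wendy (knave) says "Ivy is a knight" - this is FALSE (a lie) because Ivy is a knave.
- Ivy (knave) says "Carol tells the truth" - this is FALSE (a lie) because Carol is a knave.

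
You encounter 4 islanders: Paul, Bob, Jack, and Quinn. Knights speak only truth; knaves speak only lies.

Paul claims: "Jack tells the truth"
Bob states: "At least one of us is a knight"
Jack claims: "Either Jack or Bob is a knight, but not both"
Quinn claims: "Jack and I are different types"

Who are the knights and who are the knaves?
Paul is a knave.
Bob is a knave.
Jack is a knave.
Quinn is a knave.

Verification:
- Paul (knave) says "Jack tells the truth" - this is FALSE (a lie) because Jack is a knave.
- Bob (knave) says "At least one of us is a knight" - this is FALSE (a lie) because no one is a knight.
- Jack (knave) says "Either Jack or Bob is a knight, but not both" - this is FALSE (a lie) because Jack is a knave and Bob is a knave.
- Quinn (knave) says "Jack and I are different types" - this is FALSE (a lie) because Quinn is a knave and Jack is a knave.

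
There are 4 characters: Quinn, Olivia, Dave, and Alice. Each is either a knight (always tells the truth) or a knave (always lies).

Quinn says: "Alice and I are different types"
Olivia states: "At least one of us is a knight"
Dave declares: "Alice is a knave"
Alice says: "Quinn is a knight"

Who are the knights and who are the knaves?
Quinn is a knave.
Olivia is a knight.
Dave is a knight.
Alice is a knave.

Verification:
- Quinn (knave) says "Alice and I are different types" - this is FALSE (a lie) because Quinn is a knave and Alice is a knave.
- Olivia (knight) says "At least one of us is a knight" - this is TRUE because Olivia and Dave are knights.
- Dave (knight) says "Alice is a knave" - this is TRUE because Alice is a knave.
- Alice (knave) says "Quinn is a knight" - this is FALSE (a lie) because Quinn is a knave.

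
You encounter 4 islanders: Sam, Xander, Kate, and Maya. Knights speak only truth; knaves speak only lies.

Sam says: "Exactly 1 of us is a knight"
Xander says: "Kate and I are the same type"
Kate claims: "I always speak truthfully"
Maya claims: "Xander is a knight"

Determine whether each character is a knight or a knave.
Sam is a knave.
Xander is a knight.
Kate is a knight.
Maya is a knight.

Verification:
- Sam (knave) says "Exactly 1 of us is a knight" - this is FALSE (a lie) because there are 3 knights.
- Xander (knight) says "Kate and I are the same type" - this is TRUE because Xander is a knight and Kate is a knight.
- Kate (knight) says "I always speak truthfully" - this is TRUE because Kate is a knight.
- Maya (knight) says "Xander is a knight" - this is TRUE because Xander is a knight.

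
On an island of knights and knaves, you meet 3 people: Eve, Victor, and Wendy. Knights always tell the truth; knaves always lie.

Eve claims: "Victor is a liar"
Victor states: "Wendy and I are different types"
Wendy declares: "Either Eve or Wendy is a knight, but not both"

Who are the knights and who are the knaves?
Eve is a knave.
Victor is a knight.
Wendy is a knave.

Verification:
- Eve (knave) says "Victor is a liar" - this is FALSE (a lie) because Victor is a knight.
- Victor (knight) says "Wendy and I are different types" - this is TRUE because Victor is a knight and Wendy is a knave.
- Wendy (knave) says "Either Eve or Wendy is a knight, but not both" - this is FALSE (a lie) because Eve is a knave and Wendy is a knave.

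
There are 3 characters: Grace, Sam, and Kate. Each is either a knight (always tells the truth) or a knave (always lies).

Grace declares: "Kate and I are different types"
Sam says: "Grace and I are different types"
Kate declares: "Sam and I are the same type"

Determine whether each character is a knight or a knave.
Grace is a knave.
Sam is a knight.
Kate is a knave.

Verification:
- Grace (knave) says "Kate and I are different types" - this is FALSE (a lie) because Grace is a knave and Kate is a knave.
- Sam (knight) says "Grace and I are different types" - this is TRUE because Sam is a knight and Grace is a knave.
- Kate (knave) says "Sam and I are the same type" - this is FALSE (a lie) because Kate is a knave and Sam is a knight.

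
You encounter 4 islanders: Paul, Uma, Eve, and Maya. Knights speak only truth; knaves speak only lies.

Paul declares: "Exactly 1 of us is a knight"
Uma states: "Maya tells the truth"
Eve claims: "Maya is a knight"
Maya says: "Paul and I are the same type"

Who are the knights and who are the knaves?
Paul is a knight.
Uma is a knave.
Eve is a knave.
Maya is a knave.

Verification:
- Paul (knight) says "Exactly 1 of us is a knight" - this is TRUE because there are 1 knights.
- Uma (knave) says "Maya tells the truth" - this is FALSE (a lie) because Maya is a knave.
- Eve (knave) says "Maya is a knight" - this is FALSE (a lie) because Maya is a knave.
- Maya (knave) says "Paul and I are the same type" - this is FALSE (a lie) because Maya is a knave and Paul is a knight.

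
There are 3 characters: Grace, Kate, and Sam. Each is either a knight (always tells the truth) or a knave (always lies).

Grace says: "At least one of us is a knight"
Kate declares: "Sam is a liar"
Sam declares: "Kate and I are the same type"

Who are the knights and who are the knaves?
Grace is a knight.
Kate is a knight.
Sam is a knave.

Verification:
- Grace (knight) says "At least one of us is a knight" - this is TRUE because Grace and Kate are knights.
- Kate (knight) says "Sam is a liar" - this is TRUE because Sam is a knave.
- Sam (knave) says "Kate and I are the same type" - this is FALSE (a lie) because Sam is a knave and Kate is a knight.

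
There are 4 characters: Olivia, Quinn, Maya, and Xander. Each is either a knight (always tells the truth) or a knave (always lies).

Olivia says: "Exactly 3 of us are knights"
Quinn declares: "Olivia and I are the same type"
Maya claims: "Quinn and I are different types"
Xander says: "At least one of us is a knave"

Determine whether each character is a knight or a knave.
Olivia is a knight.
Quinn is a knave.
Maya is a knight.
Xander is a knight.

Verification:
- Olivia (knight) says "Exactly 3 of us are knights" - this is TRUE because there are 3 knights.
- Quinn (knave) says "Olivia and I are the same type" - this is FALSE (a lie) because Quinn is a knave and Olivia is a knight.
- Maya (knight) says "Quinn and I are different types" - this is TRUE because Maya is a knight and Quinn is a knave.
- Xander (knight) says "At least one of us is a knave" - this is TRUE because Quinn is a knave.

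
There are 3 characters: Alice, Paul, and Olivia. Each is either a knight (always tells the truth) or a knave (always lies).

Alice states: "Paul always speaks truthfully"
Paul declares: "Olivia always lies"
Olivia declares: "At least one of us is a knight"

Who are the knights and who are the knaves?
Alice is a knave.
Paul is a knave.
Olivia is a knight.

Verification:
- Alice (knave) says "Paul always speaks truthfully" - this is FALSE (a lie) because Paul is a knave.
- Paul (knave) says "Olivia always lies" - this is FALSE (a lie) because Olivia is a knight.
- Olivia (knight) says "At least one of us is a knight" - this is TRUE because Olivia is a knight.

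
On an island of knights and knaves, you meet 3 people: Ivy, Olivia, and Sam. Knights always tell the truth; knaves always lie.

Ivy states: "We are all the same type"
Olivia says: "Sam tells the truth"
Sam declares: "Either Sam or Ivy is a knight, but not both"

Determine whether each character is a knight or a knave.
Ivy is a knave.
Olivia is a knight.
Sam is a knight.

Verification:
- Ivy (knave) says "We are all the same type" - this is FALSE (a lie) because Olivia and Sam are knights and Ivy is a knave.
- Olivia (knight) says "Sam tells the truth" - this is TRUE because Sam is a knight.
- Sam (knight) says "Either Sam or Ivy is a knight, but not both" - this is TRUE because Sam is a knight and Ivy is a knave.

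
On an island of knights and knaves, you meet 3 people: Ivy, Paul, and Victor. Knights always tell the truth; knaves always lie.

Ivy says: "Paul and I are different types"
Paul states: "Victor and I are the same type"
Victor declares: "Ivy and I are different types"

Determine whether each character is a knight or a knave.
Ivy is a knave.
Paul is a knave.
Victor is a knight.

Verification:
- Ivy (knave) says "Paul and I are different types" - this is FALSE (a lie) because Ivy is a knave and Paul is a knave.
- Paul (knave) says "Victor and I are the same type" - this is FALSE (a lie) because Paul is a knave and Victor is a knight.
- Victor (knight) says "Ivy and I are different types" - this is TRUE because Victor is a knight and Ivy is a knave.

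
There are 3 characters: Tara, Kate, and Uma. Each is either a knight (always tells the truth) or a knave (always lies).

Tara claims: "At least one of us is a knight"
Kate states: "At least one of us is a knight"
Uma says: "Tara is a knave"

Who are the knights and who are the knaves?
Tara is a knight.
Kate is a knight.
Uma is a knave.

Verification:
- Tara (knight) says "At least one of us is a knight" - this is TRUE because Tara and Kate are knights.
- Kate (knight) says "At least one of us is a knight" - this is TRUE because Tara and Kate are knights.
- Uma (knave) says "Tara is a knave" - this is FALSE (a lie) because Tara is a knight.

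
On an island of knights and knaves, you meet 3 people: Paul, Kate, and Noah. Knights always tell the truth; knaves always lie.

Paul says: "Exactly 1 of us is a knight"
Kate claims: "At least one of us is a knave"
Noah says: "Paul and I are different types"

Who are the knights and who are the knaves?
Paul is a knave.
Kate is a knight.
Noah is a knight.

Verification:
- Paul (knave) says "Exactly 1 of us is a knight" - this is FALSE (a lie) because there are 2 knights.
- Kate (knight) says "At least one of us is a knave" - this is TRUE because Paul is a knave.
- Noah (knight) says "Paul and I are different types" - this is TRUE because Noah is a knight and Paul is a knave.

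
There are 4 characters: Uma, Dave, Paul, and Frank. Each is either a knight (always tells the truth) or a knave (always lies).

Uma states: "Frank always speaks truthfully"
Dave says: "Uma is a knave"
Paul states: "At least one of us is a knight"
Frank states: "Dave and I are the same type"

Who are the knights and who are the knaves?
Uma is a knave.
Dave is a knight.
Paul is a knight.
Frank is a knave.

Verification:
- Uma (knave) says "Frank always speaks truthfully" - this is FALSE (a lie) because Frank is a knave.
- Dave (knight) says "Uma is a knave" - this is TRUE because Uma is a knave.
- Paul (knight) says "At least one of us is a knight" - this is TRUE because Dave and Paul are knights.
- Frank (knave) says "Dave and I are the same type" - this is FALSE (a lie) because Frank is a knave and Dave is a knight.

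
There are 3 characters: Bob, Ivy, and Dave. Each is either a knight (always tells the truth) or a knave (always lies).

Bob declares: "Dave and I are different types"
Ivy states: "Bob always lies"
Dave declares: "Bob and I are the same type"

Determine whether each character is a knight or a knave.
Bob is a knight.
Ivy is a knave.
Dave is a knave.

Verification:
- Bob (knight) says "Dave and I are different types" - this is TRUE because Bob is a knight and Dave is a knave.
- Ivy (knave) says "Bob always lies" - this is FALSE (a lie) because Bob is a knight.
- Dave (knave) says "Bob and I are the same type" - this is FALSE (a lie) because Dave is a knave and Bob is a knight.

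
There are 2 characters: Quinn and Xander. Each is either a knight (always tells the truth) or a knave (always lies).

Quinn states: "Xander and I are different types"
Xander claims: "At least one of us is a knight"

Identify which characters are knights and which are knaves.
Quinn is a knave.
Xander is a knave.

Verification:
- Quinn (knave) says "Xander and I are different types" - this is FALSE (a lie) because Quinn is a knave and Xander is a knave.
- Xander (knave) says "At least one of us is a knight" - this is FALSE (a lie) because no one is a knight.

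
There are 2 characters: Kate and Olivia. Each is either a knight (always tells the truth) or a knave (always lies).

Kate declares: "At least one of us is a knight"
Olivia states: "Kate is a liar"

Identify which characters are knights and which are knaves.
Kate is a knight.
Olivia is a knave.

Verification:
- Kate (knight) says "At least one of us is a knight" - this is TRUE because Kate is a knight.
- Olivia (knave) says "Kate is a liar" - this is FALSE (a lie) because Kate is a knight.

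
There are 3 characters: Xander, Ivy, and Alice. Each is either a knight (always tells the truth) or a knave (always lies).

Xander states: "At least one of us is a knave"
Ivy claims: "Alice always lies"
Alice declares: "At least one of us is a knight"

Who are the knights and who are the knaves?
Xander is a knight.
Ivy is a knave.
Alice is a knight.

Verification:
- Xander (knight) says "At least one of us is a knave" - this is TRUE because Ivy is a knave.
- Ivy (knave) says "Alice always lies" - this is FALSE (a lie) because Alice is a knight.
- Alice (knight) says "At least one of us is a knight" - this is TRUE because Xander and Alice are knights.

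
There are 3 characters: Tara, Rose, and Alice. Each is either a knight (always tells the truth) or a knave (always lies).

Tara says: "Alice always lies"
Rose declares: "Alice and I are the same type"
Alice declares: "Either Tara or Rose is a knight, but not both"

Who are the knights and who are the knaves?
Tara is a knave.
Rose is a knight.
Alice is a knight.

Verification:
- Tara (knave) says "Alice always lies" - this is FALSE (a lie) because Alice is a knight.
- Rose (knight) says "Alice and I are the same type" - this is TRUE because Rose is a knight and Alice is a knight.
- Alice (knight) says "Either Tara or Rose is a knight, but not both" - this is TRUE because Tara is a knave and Rose is a knight.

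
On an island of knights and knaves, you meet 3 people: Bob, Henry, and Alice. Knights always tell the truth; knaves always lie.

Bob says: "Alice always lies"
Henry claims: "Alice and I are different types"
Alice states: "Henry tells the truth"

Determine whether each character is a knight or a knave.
Bob is a knight.
Henry is a knave.
Alice is a knave.

Verification:
- Bob (knight) says "Alice always lies" - this is TRUE because Alice is a knave.
- Henry (knave) says "Alice and I are different types" - this is FALSE (a lie) because Henry is a knave and Alice is a knave.
- Alice (knave) says "Henry tells the truth" - this is FALSE (a lie) because Henry is a knave.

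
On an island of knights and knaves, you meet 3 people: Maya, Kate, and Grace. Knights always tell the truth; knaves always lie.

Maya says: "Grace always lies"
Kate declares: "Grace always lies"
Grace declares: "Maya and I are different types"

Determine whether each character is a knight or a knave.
Maya is a knave.
Kate is a knave.
Grace is a knight.

Verification:
- Maya (knave) says "Grace always lies" - this is FALSE (a lie) because Grace is a knight.
- Kate (knave) says "Grace always lies" - this is FALSE (a lie) because Grace is a knight.
- Grace (knight) says "Maya and I are different types" - this is TRUE because Grace is a knight and Maya is a knave.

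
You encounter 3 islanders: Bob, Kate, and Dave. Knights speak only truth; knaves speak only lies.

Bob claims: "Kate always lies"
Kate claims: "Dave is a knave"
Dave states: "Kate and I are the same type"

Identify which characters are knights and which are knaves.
Bob is a knave.
Kate is a knight.
Dave is a knave.

Verification:
- Bob (knave) says "Kate always lies" - this is FALSE (a lie) because Kate is a knight.
- Kate (knight) says "Dave is a knave" - this is TRUE because Dave is a knave.
- Dave (knave) says "Kate and I are the same type" - this is FALSE (a lie) because Dave is a knave and Kate is a knight.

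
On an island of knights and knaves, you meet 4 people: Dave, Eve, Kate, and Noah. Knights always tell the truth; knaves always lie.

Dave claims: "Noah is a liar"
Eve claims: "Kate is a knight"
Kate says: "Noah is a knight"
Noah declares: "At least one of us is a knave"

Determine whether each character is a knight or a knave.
Dave is a knave.
Eve is a knight.
Kate is a knight.
Noah is a knight.

Verification:
- Dave (knave) says "Noah is a liar" - this is FALSE (a lie) because Noah is a knight.
- Eve (knight) says "Kate is a knight" - this is TRUE because Kate is a knight.
- Kate (knight) says "Noah is a knight" - this is TRUE because Noah is a knight.
- Noah (knight) says "At least one of us is a knave" - this is TRUE because Dave is a knave.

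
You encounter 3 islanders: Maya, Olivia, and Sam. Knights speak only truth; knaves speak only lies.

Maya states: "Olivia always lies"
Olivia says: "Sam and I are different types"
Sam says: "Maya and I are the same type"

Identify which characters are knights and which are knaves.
Maya is a knight.
Olivia is a knave.
Sam is a knave.

Verification:
- Maya (knight) says "Olivia always lies" - this is TRUE because Olivia is a knave.
- Olivia (knave) says "Sam and I are different types" - this is FALSE (a lie) because Olivia is a knave and Sam is a knave.
- Sam (knave) says "Maya and I are the same type" - this is FALSE (a lie) because Sam is a knave and Maya is a knight.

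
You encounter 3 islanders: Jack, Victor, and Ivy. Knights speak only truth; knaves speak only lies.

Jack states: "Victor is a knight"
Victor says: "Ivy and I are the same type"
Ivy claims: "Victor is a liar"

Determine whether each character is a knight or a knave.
Jack is a knave.
Victor is a knave.
Ivy is a knight.

Verification:
- Jack (knave) says "Victor is a knight" - this is FALSE (a lie) because Victor is a knave.
- Victor (knave) says "Ivy and I are the same type" - this is FALSE (a lie) because Victor is a knave and Ivy is a knight.
- Ivy (knight) says "Victor is a liar" - this is TRUE because Victor is a knave.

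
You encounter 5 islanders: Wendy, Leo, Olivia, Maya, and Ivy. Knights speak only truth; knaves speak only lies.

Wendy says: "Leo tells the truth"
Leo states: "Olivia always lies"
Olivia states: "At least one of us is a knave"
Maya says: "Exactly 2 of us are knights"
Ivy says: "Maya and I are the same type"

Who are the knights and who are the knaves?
Wendy is a knave.
Leo is a knave.
Olivia is a knight.
Maya is a knight.
Ivy is a knave.

Verification:
- Wendy (knave) says "Leo tells the truth" - this is FALSE (a lie) because Leo is a knave.
- Leo (knave) says "Olivia always lies" - this is FALSE (a lie) because Olivia is a knight.
- Olivia (knight) says "At least one of us is a knave" - this is TRUE because Wendy, Leo, and Ivy are knaves.
- Maya (knight) says "Exactly 2 of us are knights" - this is TRUE because there are 2 knights.
- Ivy (knave) says "Maya and I are the same type" - this is FALSE (a lie) because Ivy is a knave and Maya is a knight.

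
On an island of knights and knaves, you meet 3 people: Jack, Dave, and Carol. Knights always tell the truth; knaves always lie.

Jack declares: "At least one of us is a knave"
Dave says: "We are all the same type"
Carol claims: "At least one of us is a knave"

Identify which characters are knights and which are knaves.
Jack is a knight.
Dave is a knave.
Carol is a knight.

Verification:
- Jack (knight) says "At least one of us is a knave" - this is TRUE because Dave is a knave.
- Dave (knave) says "We are all the same type" - this is FALSE (a lie) because Jack and Carol are knights and Dave is a knave.
- Carol (knight) says "At least one of us is a knave" - this is TRUE because Dave is a knave.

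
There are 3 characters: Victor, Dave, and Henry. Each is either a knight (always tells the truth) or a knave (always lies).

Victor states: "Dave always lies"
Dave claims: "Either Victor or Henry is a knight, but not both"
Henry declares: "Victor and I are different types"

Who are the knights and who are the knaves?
Victor is a knave.
Dave is a knight.
Henry is a knight.

Verification:
- Victor (knave) says "Dave always lies" - this is FALSE (a lie) because Dave is a knight.
- Dave (knight) says "Either Victor or Henry is a knight, but not both" - this is TRUE because Victor is a knave and Henry is a knight.
- Henry (knight) says "Victor and I are different types" - this is TRUE because Henry is a knight and Victor is a knave.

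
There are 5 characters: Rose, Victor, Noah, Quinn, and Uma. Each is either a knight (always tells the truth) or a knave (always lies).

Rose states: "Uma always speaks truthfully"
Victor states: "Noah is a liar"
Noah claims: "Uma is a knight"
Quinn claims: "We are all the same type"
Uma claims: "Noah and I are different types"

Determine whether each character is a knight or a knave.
Rose is a knave.
Victor is a knight.
Noah is a knave.
Quinn is a knave.
Uma is a knave.

Verification:
- Rose (knave) says "Uma always speaks truthfully" - this is FALSE (a lie) because Uma is a knave.
- Victor (knight) says "Noah is a liar" - this is TRUE because Noah is a knave.
- Noah (knave) says "Uma is a knight" - this is FALSE (a lie) because Uma is a knave.
- Quinn (knave) says "We are all the same type" - this is FALSE (a lie) because Victor is a knight and Rose, Noah, Quinn, and Uma are knaves.
- Uma (knave) says "Noah and I are different types" - this is FALSE (a lie) because Uma is a knave and Noah is a knave.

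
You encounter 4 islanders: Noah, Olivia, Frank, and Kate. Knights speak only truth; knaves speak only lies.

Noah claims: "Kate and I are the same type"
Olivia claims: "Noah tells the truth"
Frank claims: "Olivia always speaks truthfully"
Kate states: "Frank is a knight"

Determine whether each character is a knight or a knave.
Noah is a knight.
Olivia is a knight.
Frank is a knight.
Kate is a knight.

Verification:
- Noah (knight) says "Kate and I are the same type" - this is TRUE because Noah is a knight and Kate is a knight.
- Olivia (knight) says "Noah tells the truth" - this is TRUE because Noah is a knight.
- Frank (knight) says "Olivia always speaks truthfully" - this is TRUE because Olivia is a knight.
- Kate (knight) says "Frank is a knight" - this is TRUE because Frank is a knight.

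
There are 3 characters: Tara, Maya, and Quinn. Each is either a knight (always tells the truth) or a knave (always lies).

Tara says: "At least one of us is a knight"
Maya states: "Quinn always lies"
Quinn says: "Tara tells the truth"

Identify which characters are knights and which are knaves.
Tara is a knight.
Maya is a knave.
Quinn is a knight.

Verification:
- Tara (knight) says "At least one of us is a knight" - this is TRUE because Tara and Quinn are knights.
- Maya (knave) says "Quinn always lies" - this is FALSE (a lie) because Quinn is a knight.
- Quinn (knight) says "Tara tells the truth" - this is TRUE because Tara is a knight.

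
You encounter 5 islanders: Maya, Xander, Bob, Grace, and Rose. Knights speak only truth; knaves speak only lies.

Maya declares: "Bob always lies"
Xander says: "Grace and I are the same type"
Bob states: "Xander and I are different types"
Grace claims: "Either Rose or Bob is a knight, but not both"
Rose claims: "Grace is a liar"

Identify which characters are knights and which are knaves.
Maya is a knave.
Xander is a knave.
Bob is a knight.
Grace is a knight.
Rose is a knave.

Verification:
- Maya (knave) says "Bob always lies" - this is FALSE (a lie) because Bob is a knight.
- Xander (knave) says "Grace and I are the same type" - this is FALSE (a lie) because Xander is a knave and Grace is a knight.
- Bob (knight) says "Xander and I are different types" - this is TRUE because Bob is a knight and Xander is a knave.
- Grace (knight) says "Either Rose or Bob is a knight, but not both" - this is TRUE because Rose is a knave and Bob is a knight.
- Rose (knave) says "Grace is a liar" - this is FALSE (a lie) because Grace is a knight.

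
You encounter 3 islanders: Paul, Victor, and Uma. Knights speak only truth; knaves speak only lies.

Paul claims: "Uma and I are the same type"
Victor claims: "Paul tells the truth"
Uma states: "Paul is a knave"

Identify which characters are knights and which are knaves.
Paul is a knave.
Victor is a knave.
Uma is a knight.

Verification:
- Paul (knave) says "Uma and I are the same type" - this is FALSE (a lie) because Paul is a knave and Uma is a knight.
- Victor (knave) says "Paul tells the truth" - this is FALSE (a lie) because Paul is a knave.
- Uma (knight) says "Paul is a knave" - this is TRUE because Paul is a knave.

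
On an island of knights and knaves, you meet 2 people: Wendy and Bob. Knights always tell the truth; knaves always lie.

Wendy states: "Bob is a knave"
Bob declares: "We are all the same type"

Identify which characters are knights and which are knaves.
Wendy is a knight.
Bob is a knave.

Verification:
- Wendy (knight) says "Bob is a knave" - this is TRUE because Bob is a knave.
- Bob (knave) says "We are all the same type" - this is FALSE (a lie) because Wendy is a knight and Bob is a knave.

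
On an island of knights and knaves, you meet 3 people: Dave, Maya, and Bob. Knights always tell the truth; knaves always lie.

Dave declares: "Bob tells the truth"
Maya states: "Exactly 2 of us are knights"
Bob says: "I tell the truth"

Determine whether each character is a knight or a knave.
Dave is a knave.
Maya is a knave.
Bob is a knave.

Verification:
- Dave (knave) says "Bob tells the truth" - this is FALSE (a lie) because Bob is a knave.
- Maya (knave) says "Exactly 2 of us are knights" - this is FALSE (a lie) because there are 0 knights.
- Bob (knave) says "I tell the truth" - this is FALSE (a lie) because Bob is a knave.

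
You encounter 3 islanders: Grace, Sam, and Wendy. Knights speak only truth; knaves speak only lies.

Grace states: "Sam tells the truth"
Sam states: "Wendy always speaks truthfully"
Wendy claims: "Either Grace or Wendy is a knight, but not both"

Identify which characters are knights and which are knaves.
Grace is a knave.
Sam is a knave.
Wendy is a knave.

Verification:
- Grace (knave) says "Sam tells the truth" - this is FALSE (a lie) because Sam is a knave.
- Sam (knave) says "Wendy always speaks truthfully" - this is FALSE (a lie) because Wendy is a knave.
- Wendy (knave) says "Either Grace or Wendy is a knight, but not both" - this is FALSE (a lie) because Grace is a knave and Wendy is a knave.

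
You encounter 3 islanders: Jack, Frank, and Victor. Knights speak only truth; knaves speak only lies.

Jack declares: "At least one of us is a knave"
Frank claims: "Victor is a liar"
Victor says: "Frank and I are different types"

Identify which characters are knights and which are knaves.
Jack is a knight.
Frank is a knave.
Victor is a knight.

Verification:
- Jack (knight) says "At least one of us is a knave" - this is TRUE because Frank is a knave.
- Frank (knave) says "Victor is a liar" - this is FALSE (a lie) because Victor is a knight.
- Victor (knight) says "Frank and I are different types" - this is TRUE because Victor is a knight and Frank is a knave.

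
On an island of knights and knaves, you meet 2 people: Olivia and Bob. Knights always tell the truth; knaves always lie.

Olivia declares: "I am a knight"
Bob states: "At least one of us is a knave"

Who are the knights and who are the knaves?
Olivia is a knave.
Bob is a knight.

Verification:
- Olivia (knave) says "I am a knight" - this is FALSE (a lie) because Olivia is a knave.
- Bob (knight) says "At least one of us is a knave" - this is TRUE because Olivia is a knave.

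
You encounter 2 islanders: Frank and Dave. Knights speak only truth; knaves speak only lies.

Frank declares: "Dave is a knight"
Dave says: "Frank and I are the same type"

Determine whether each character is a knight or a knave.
Frank is a knight.
Dave is a knight.

Verification:
- Frank (knight) says "Dave is a knight" - this is TRUE because Dave is a knight.
- Dave (knight) says "Frank and I are the same type" - this is TRUE because Dave is a knight and Frank is a knight.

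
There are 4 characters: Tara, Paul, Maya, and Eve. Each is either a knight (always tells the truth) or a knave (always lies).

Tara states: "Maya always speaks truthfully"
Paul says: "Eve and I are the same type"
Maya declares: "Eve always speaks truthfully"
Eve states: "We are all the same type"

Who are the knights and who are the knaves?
Tara is a knight.
Paul is a knight.
Maya is a knight.
Eve is a knight.

Verification:
- Tara (knight) says "Maya always speaks truthfully" - this is TRUE because Maya is a knight.
- Paul (knight) says "Eve and I are the same type" - this is TRUE because Paul is a knight and Eve is a knight.
- Maya (knight) says "Eve always speaks truthfully" - this is TRUE because Eve is a knight.
- Eve (knight) says "We are all the same type" - this is TRUE because Tara, Paul, Maya, and Eve are knights.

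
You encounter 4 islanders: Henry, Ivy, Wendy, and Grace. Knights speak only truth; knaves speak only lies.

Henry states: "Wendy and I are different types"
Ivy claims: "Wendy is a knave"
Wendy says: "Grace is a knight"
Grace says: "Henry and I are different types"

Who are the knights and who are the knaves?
Henry is a knave.
Ivy is a knight.
Wendy is a knave.
Grace is a knave.

Verification:
- Henry (knave) says "Wendy and I are different types" - this is FALSE (a lie) because Henry is a knave and Wendy is a knave.
- Ivy (knight) says "Wendy is a knave" - this is TRUE because Wendy is a knave.
- Wendy (knave) says "Grace is a knight" - this is FALSE (a lie) because Grace is a knave.
- Grace (knave) says "Henry and I are different types" - this is FALSE (a lie) because Grace is a knave and Henry is a knave.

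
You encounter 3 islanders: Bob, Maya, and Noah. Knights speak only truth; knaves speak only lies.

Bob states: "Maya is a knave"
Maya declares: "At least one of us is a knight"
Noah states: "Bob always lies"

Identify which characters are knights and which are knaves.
Bob is a knave.
Maya is a knight.
Noah is a knight.

Verification:
- Bob (knave) says "Maya is a knave" - this is FALSE (a lie) because Maya is a knight.
- Maya (knight) says "At least one of us is a knight" - this is TRUE because Maya and Noah are knights.
- Noah (knight) says "Bob always lies" - this is TRUE because Bob is a knave.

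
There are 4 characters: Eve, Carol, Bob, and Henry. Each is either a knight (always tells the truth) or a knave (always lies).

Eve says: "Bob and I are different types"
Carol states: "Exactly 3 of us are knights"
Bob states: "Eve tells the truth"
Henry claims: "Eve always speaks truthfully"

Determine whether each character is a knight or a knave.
Eve is a knave.
Carol is a knave.
Bob is a knave.
Henry is a knave.

Verification:
- Eve (knave) says "Bob and I are different types" - this is FALSE (a lie) because Eve is a knave and Bob is a knave.
- Carol (knave) says "Exactly 3 of us are knights" - this is FALSE (a lie) because there are 0 knights.
- Bob (knave) says "Eve tells the truth" - this is FALSE (a lie) because Eve is a knave.
- Henry (knave) says "Eve always speaks truthfully" - this is FALSE (a lie) because Eve is a knave.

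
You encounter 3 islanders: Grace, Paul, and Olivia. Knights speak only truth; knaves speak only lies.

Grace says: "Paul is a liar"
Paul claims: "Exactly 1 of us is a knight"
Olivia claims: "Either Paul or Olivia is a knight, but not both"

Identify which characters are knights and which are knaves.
Grace is a knight.
Paul is a knave.
Olivia is a knight.

Verification:
- Grace (knight) says "Paul is a liar" - this is TRUE because Paul is a knave.
- Paul (knave) says "Exactly 1 of us is a knight" - this is FALSE (a lie) because there are 2 knights.
- Olivia (knight) says "Either Paul or Olivia is a knight, but not both" - this is TRUE because Paul is a knave and Olivia is a knight.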